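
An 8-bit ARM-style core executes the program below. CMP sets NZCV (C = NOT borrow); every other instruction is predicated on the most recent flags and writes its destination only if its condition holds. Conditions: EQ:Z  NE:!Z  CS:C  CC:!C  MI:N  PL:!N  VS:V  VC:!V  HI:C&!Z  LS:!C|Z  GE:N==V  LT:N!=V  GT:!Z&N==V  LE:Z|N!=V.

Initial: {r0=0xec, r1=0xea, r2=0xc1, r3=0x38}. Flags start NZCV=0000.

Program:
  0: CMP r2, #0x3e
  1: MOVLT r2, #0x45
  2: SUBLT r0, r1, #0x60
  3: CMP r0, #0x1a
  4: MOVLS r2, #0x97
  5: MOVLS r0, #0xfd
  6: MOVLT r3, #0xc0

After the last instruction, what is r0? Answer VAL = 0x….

[0] flags=1010 → (cmp)
[1] flags=1010 LT?T → r2=0x45
[2] flags=1010 LT?T → r0=0x8a
[3] flags=0011 → (cmp)
[4] flags=0011 LS?F → skip
[5] flags=0011 LS?F → skip
[6] flags=0011 LT?T → r3=0xc0

VAL = 0x8a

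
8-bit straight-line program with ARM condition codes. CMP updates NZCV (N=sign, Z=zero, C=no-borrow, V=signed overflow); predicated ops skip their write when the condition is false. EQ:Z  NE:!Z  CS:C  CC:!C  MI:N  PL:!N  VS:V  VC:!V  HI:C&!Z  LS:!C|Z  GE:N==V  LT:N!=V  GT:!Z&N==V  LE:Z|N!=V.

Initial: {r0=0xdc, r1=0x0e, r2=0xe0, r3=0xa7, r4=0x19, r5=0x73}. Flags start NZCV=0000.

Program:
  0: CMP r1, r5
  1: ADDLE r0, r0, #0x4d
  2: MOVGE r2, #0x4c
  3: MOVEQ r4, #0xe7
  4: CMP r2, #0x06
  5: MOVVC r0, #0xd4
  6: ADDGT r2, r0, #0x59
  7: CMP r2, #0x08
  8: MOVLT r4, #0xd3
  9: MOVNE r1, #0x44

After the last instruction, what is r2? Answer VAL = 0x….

0: ✓ CMP  NZCV=1000
1: ✓ ADDLE  r0←0x29
2: · MOVGE
3: · MOVEQ
4: ✓ CMP  NZCV=1010
5: ✓ MOVVC  r0←0xd4
6: · ADDGT
7: ✓ CMP  NZCV=1010
8: ✓ MOVLT  r4←0xd3
9: ✓ MOVNE  r1←0x44

VAL = 0xe0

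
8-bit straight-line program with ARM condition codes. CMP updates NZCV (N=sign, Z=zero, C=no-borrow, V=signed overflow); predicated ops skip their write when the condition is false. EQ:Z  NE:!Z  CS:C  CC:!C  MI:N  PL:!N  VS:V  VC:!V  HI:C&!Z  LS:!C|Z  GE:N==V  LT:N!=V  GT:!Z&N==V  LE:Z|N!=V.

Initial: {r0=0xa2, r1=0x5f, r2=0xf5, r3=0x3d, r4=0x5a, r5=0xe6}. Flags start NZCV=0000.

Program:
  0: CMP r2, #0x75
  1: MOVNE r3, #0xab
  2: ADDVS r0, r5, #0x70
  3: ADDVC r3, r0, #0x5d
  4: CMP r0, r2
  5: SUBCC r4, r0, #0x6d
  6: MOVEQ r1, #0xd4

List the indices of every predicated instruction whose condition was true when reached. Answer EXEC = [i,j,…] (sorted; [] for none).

EXEC = [1,3,5]

0: ✓ CMP  NZCV=1010
1: ✓ MOVNE  r3←0xab
2: · ADDVS
3: ✓ ADDVC  r3←0xff
4: ✓ CMP  NZCV=1000
5: ✓ SUBCC  r4←0x35
6: · MOVEQ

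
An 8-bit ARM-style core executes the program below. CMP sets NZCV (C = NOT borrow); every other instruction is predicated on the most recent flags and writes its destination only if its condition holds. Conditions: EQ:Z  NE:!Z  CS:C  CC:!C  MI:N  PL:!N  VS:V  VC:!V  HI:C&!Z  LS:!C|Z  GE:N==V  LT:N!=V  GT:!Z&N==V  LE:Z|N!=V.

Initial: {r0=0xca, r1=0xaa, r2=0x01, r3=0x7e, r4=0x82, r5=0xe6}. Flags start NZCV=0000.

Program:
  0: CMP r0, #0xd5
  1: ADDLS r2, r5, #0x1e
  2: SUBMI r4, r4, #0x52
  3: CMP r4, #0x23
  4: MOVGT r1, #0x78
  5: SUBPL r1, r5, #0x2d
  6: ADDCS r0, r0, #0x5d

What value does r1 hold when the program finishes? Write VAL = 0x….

0: ✓ CMP  NZCV=1000
1: ✓ ADDLS  r2←0x04
2: ✓ SUBMI  r4←0x30
3: ✓ CMP  NZCV=0010
4: ✓ MOVGT  r1←0x78
5: ✓ SUBPL  r1←0xb9
6: ✓ ADDCS  r0←0x27

VAL = 0xb9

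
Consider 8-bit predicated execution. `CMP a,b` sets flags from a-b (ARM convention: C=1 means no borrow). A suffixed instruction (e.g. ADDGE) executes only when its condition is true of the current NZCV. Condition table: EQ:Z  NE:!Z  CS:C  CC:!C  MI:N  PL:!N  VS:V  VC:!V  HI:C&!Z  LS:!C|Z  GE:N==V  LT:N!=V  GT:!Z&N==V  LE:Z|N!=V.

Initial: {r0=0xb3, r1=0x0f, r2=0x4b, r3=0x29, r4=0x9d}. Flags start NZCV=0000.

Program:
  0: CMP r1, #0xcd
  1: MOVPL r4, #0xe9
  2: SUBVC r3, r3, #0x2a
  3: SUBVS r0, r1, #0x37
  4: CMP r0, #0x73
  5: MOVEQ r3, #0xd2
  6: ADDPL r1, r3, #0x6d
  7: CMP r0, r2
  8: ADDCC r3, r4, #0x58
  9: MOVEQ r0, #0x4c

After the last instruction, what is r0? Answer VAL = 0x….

[0] flags=0000 → (cmp)
[1] flags=0000 PL?T → r4=0xe9
[2] flags=0000 VC?T → r3=0xff
[3] flags=0000 VS?F → skip
[4] flags=0011 → (cmp)
[5] flags=0011 EQ?F → skip
[6] flags=0011 PL?T → r1=0x6c
[7] flags=0011 → (cmp)
[8] flags=0011 CC?F → skip
[9] flags=0011 EQ?F → skip

VAL = 0xb3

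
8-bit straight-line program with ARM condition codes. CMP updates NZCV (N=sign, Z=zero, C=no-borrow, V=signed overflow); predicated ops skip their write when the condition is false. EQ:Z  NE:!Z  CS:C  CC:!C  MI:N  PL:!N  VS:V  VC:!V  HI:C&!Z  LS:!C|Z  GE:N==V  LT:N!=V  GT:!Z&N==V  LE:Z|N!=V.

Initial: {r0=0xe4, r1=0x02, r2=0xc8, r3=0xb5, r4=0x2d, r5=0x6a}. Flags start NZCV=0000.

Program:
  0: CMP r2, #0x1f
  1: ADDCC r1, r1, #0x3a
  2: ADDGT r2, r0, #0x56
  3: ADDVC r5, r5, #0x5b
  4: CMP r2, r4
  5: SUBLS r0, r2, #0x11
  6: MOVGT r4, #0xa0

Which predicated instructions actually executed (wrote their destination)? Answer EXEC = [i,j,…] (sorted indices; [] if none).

0: ✓ CMP  NZCV=1010
1: · ADDCC
2: · ADDGT
3: ✓ ADDVC  r5←0xc5
4: ✓ CMP  NZCV=1010
5: · SUBLS
6: · MOVGT

EXEC = [3]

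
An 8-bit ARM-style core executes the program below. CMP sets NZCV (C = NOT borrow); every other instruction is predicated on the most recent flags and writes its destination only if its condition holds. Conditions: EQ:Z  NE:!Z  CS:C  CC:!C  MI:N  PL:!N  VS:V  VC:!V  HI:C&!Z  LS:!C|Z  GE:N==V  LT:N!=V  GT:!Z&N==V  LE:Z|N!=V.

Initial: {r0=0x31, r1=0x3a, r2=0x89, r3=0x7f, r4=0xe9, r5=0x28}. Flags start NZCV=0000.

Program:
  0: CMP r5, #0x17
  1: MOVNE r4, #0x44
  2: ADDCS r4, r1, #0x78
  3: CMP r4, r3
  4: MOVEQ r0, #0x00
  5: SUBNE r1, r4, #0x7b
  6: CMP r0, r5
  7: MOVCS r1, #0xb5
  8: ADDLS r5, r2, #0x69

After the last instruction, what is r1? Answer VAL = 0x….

[0] flags=0010 → (cmp)
[1] flags=0010 NE?T → r4=0x44
[2] flags=0010 CS?T → r4=0xb2
[3] flags=0011 → (cmp)
[4] flags=0011 EQ?F → skip
[5] flags=0011 NE?T → r1=0x37
[6] flags=0010 → (cmp)
[7] flags=0010 CS?T → r1=0xb5
[8] flags=0010 LS?F → skip

VAL = 0xb5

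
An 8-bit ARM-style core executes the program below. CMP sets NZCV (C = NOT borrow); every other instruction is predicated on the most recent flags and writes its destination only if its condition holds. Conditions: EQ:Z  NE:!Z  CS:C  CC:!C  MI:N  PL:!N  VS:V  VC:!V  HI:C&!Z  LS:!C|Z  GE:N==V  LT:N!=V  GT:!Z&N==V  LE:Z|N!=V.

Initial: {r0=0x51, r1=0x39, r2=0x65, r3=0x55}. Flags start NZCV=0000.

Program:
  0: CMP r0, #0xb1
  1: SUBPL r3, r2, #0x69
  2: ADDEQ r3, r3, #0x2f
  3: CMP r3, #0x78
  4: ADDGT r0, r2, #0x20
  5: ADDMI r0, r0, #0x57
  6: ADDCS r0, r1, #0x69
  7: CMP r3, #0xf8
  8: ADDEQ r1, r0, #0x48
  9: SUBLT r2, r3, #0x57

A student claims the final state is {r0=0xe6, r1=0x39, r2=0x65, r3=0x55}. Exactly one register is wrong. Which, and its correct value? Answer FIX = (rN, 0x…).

FIX = (r0, 0xa8)

[0] flags=1001 → (cmp)
[1] flags=1001 PL?F → skip
[2] flags=1001 EQ?F → skip
[3] flags=1000 → (cmp)
[4] flags=1000 GT?F → skip
[5] flags=1000 MI?T → r0=0xa8
[6] flags=1000 CS?F → skip
[7] flags=0000 → (cmp)
[8] flags=0000 EQ?F → skip
[9] flags=0000 LT?F → skip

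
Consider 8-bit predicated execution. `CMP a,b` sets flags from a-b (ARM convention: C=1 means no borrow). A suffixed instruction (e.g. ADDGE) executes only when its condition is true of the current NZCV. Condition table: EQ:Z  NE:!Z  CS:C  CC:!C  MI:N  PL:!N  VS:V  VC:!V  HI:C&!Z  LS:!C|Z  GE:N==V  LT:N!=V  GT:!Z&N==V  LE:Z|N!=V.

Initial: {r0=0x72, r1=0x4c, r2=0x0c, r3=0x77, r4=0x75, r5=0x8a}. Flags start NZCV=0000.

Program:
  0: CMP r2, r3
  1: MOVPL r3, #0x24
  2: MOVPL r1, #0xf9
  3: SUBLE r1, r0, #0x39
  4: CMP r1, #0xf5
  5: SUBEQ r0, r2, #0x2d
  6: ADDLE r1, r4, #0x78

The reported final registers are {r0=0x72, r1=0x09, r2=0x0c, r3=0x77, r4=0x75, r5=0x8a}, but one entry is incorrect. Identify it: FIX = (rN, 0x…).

FIX = (r1, 0x39)

0: ✓ CMP  NZCV=1000
1: · MOVPL
2: · MOVPL
3: ✓ SUBLE  r1←0x39
4: ✓ CMP  NZCV=0000
5: · SUBEQ
6: · ADDLE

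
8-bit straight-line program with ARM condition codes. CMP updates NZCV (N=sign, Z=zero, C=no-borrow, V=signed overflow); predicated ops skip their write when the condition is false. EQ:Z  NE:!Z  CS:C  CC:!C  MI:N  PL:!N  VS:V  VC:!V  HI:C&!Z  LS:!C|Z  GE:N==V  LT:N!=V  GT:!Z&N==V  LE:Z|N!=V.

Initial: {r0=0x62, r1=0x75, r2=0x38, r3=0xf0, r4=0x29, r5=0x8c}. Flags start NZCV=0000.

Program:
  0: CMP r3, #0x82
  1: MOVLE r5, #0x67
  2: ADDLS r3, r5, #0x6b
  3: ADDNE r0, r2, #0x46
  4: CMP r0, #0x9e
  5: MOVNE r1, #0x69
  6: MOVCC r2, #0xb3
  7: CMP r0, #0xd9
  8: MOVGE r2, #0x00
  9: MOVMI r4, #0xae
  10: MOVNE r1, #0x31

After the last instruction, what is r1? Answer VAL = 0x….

[0] flags=0010 → (cmp)
[1] flags=0010 LE?F → skip
[2] flags=0010 LS?F → skip
[3] flags=0010 NE?T → r0=0x7e
[4] flags=1001 → (cmp)
[5] flags=1001 NE?T → r1=0x69
[6] flags=1001 CC?T → r2=0xb3
[7] flags=1001 → (cmp)
[8] flags=1001 GE?T → r2=0x00
[9] flags=1001 MI?T → r4=0xae
[10] flags=1001 NE?T → r1=0x31

VAL = 0x31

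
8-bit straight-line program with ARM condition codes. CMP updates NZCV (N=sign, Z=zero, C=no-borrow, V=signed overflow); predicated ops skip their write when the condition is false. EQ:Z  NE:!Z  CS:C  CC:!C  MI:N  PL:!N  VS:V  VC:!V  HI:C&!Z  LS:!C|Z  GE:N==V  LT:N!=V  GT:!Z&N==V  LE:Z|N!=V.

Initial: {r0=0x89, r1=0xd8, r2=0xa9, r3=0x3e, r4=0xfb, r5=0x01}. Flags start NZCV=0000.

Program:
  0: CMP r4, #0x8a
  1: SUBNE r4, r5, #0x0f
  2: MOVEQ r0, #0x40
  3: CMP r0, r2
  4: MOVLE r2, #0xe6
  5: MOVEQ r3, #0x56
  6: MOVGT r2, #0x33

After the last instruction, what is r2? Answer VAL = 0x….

0: ✓ CMP  NZCV=0010
1: ✓ SUBNE  r4←0xf2
2: · MOVEQ
3: ✓ CMP  NZCV=1000
4: ✓ MOVLE  r2←0xe6
5: · MOVEQ
6: · MOVGT

VAL = 0xe6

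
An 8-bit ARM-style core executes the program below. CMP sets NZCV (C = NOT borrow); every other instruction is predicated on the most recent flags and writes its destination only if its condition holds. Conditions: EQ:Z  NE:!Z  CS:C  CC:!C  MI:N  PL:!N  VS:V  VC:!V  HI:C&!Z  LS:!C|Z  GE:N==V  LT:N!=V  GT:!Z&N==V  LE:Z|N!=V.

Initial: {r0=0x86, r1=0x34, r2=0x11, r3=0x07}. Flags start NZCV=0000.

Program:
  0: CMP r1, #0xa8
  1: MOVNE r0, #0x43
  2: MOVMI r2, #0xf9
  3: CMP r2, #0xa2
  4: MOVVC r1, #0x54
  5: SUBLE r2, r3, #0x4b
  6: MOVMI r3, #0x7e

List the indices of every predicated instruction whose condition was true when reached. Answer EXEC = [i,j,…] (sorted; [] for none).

0: ✓ CMP  NZCV=1001
1: ✓ MOVNE  r0←0x43
2: ✓ MOVMI  r2←0xf9
3: ✓ CMP  NZCV=0010
4: ✓ MOVVC  r1←0x54
5: · SUBLE
6: · MOVMI

EXEC = [1,2,4]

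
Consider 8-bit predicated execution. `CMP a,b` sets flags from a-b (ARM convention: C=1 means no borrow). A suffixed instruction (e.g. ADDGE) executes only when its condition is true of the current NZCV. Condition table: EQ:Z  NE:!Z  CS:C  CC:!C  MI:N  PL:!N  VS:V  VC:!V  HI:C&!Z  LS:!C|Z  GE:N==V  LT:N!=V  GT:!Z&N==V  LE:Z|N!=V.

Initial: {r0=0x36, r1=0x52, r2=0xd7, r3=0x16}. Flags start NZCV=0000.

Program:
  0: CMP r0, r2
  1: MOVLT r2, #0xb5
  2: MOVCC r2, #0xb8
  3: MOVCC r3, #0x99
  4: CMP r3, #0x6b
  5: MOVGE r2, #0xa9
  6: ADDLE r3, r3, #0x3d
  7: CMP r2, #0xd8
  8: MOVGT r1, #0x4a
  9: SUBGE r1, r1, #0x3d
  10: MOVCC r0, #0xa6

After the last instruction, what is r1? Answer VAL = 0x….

VAL = 0x52

[0] flags=0000 → (cmp)
[1] flags=0000 LT?F → skip
[2] flags=0000 CC?T → r2=0xb8
[3] flags=0000 CC?T → r3=0x99
[4] flags=0011 → (cmp)
[5] flags=0011 GE?F → skip
[6] flags=0011 LE?T → r3=0xd6
[7] flags=1000 → (cmp)
[8] flags=1000 GT?F → skip
[9] flags=1000 GE?F → skip
[10] flags=1000 CC?T → r0=0xa6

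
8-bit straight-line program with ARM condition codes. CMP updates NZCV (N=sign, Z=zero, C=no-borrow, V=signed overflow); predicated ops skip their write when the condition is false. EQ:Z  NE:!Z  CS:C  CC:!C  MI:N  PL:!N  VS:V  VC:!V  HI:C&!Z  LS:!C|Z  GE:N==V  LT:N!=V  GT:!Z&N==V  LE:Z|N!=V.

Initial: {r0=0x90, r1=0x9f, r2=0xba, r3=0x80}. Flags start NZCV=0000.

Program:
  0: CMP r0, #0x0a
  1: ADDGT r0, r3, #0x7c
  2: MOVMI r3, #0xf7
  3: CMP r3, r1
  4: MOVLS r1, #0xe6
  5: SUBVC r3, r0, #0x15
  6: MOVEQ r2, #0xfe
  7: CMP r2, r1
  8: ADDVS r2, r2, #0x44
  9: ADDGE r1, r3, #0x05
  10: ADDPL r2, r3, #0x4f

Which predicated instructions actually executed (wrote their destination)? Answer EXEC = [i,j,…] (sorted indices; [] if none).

EXEC = [2,5,9,10]

0: ✓ CMP  NZCV=1010
1: · ADDGT
2: ✓ MOVMI  r3←0xf7
3: ✓ CMP  NZCV=0010
4: · MOVLS
5: ✓ SUBVC  r3←0x7b
6: · MOVEQ
7: ✓ CMP  NZCV=0010
8: · ADDVS
9: ✓ ADDGE  r1←0x80
10: ✓ ADDPL  r2←0xca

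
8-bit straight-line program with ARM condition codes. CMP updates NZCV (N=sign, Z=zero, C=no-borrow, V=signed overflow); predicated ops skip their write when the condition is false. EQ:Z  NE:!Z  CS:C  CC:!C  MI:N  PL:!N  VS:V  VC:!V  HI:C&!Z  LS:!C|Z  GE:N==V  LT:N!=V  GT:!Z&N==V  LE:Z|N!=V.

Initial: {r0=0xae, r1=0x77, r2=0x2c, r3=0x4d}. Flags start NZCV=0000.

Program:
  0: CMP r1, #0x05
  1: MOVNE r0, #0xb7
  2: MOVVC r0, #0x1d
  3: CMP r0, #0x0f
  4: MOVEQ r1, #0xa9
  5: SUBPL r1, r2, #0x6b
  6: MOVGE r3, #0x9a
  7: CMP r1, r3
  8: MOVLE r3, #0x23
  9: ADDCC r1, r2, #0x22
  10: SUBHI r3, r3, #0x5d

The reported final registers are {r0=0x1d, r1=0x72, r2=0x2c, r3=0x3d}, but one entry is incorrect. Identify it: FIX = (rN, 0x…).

FIX = (r1, 0xc1)

0: ✓ CMP  NZCV=0010
1: ✓ MOVNE  r0←0xb7
2: ✓ MOVVC  r0←0x1d
3: ✓ CMP  NZCV=0010
4: · MOVEQ
5: ✓ SUBPL  r1←0xc1
6: ✓ MOVGE  r3←0x9a
7: ✓ CMP  NZCV=0010
8: · MOVLE
9: · ADDCC
10: ✓ SUBHI  r3←0x3d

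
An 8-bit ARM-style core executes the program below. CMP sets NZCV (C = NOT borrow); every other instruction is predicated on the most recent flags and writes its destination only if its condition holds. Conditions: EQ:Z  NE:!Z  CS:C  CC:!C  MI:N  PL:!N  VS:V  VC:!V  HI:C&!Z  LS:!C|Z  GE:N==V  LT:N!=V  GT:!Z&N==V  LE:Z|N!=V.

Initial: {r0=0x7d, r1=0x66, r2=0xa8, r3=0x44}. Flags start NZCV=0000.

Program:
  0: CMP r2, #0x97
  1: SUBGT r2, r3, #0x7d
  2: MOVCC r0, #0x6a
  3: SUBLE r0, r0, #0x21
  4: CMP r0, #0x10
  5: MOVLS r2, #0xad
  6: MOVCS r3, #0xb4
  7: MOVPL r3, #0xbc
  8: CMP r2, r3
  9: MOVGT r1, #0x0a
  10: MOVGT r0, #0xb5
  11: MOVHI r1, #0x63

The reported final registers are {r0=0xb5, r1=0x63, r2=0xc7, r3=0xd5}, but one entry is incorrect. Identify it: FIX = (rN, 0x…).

[0] flags=0010 → (cmp)
[1] flags=0010 GT?T → r2=0xc7
[2] flags=0010 CC?F → skip
[3] flags=0010 LE?F → skip
[4] flags=0010 → (cmp)
[5] flags=0010 LS?F → skip
[6] flags=0010 CS?T → r3=0xb4
[7] flags=0010 PL?T → r3=0xbc
[8] flags=0010 → (cmp)
[9] flags=0010 GT?T → r1=0x0a
[10] flags=0010 GT?T → r0=0xb5
[11] flags=0010 HI?T → r1=0x63

FIX = (r3, 0xbc)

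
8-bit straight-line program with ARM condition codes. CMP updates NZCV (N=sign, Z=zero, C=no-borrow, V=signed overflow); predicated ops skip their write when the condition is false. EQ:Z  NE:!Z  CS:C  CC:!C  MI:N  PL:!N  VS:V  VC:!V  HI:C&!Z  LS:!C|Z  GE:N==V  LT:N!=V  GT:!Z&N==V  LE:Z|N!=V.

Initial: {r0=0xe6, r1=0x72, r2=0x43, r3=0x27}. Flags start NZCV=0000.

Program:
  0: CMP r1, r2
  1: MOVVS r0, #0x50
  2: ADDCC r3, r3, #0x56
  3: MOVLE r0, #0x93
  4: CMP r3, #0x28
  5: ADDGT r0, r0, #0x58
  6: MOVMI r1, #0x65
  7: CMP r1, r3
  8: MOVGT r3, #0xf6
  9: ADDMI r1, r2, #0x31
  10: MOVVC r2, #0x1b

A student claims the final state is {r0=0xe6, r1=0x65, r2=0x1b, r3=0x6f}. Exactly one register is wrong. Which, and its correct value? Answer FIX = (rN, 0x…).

[0] flags=0010 → (cmp)
[1] flags=0010 VS?F → skip
[2] flags=0010 CC?F → skip
[3] flags=0010 LE?F → skip
[4] flags=1000 → (cmp)
[5] flags=1000 GT?F → skip
[6] flags=1000 MI?T → r1=0x65
[7] flags=0010 → (cmp)
[8] flags=0010 GT?T → r3=0xf6
[9] flags=0010 MI?F → skip
[10] flags=0010 VC?T → r2=0x1b

FIX = (r3, 0xf6)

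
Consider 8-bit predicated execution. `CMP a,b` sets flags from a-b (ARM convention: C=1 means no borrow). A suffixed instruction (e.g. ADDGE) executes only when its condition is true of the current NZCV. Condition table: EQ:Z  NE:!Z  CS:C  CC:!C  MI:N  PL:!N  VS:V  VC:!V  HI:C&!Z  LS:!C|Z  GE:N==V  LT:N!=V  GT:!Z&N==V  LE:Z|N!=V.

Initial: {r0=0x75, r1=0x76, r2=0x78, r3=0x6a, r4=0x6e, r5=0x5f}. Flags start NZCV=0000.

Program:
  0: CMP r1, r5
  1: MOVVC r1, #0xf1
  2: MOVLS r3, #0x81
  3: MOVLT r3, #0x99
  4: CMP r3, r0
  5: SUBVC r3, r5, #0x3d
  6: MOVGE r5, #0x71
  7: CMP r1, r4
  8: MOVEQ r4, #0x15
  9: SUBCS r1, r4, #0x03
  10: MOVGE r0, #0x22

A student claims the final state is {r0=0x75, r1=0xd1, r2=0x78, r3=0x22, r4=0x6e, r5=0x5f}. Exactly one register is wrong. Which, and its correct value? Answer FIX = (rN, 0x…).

[0] flags=0010 → (cmp)
[1] flags=0010 VC?T → r1=0xf1
[2] flags=0010 LS?F → skip
[3] flags=0010 LT?F → skip
[4] flags=1000 → (cmp)
[5] flags=1000 VC?T → r3=0x22
[6] flags=1000 GE?F → skip
[7] flags=1010 → (cmp)
[8] flags=1010 EQ?F → skip
[9] flags=1010 CS?T → r1=0x6b
[10] flags=1010 GE?F → skip

FIX = (r1, 0x6b)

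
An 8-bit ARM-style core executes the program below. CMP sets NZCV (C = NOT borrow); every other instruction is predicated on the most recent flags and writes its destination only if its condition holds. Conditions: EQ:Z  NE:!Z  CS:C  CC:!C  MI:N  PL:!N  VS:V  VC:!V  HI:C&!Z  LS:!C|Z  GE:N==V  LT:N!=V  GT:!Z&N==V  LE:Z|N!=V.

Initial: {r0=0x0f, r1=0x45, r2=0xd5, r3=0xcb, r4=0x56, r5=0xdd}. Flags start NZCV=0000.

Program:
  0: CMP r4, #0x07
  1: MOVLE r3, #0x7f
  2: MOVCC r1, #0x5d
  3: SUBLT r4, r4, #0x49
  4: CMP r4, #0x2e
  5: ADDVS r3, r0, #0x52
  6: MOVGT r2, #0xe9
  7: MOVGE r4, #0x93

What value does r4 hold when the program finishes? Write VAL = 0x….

VAL = 0x93

[0] flags=0010 → (cmp)
[1] flags=0010 LE?F → skip
[2] flags=0010 CC?F → skip
[3] flags=0010 LT?F → skip
[4] flags=0010 → (cmp)
[5] flags=0010 VS?F → skip
[6] flags=0010 GT?T → r2=0xe9
[7] flags=0010 GE?T → r4=0x93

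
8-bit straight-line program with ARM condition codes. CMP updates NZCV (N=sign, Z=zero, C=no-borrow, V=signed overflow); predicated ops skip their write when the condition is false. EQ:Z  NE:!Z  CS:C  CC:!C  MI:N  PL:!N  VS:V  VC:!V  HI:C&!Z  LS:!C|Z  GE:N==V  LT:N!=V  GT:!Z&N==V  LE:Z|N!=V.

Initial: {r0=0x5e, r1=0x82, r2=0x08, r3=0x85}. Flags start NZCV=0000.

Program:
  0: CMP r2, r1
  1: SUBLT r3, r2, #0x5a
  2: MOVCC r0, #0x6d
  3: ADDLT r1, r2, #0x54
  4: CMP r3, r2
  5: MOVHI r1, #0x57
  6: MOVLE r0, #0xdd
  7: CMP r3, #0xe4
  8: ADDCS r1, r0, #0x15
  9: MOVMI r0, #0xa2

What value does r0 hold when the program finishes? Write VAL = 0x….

0: ✓ CMP  NZCV=1001
1: · SUBLT
2: ✓ MOVCC  r0←0x6d
3: · ADDLT
4: ✓ CMP  NZCV=0011
5: ✓ MOVHI  r1←0x57
6: ✓ MOVLE  r0←0xdd
7: ✓ CMP  NZCV=1000
8: · ADDCS
9: ✓ MOVMI  r0←0xa2

VAL = 0xa2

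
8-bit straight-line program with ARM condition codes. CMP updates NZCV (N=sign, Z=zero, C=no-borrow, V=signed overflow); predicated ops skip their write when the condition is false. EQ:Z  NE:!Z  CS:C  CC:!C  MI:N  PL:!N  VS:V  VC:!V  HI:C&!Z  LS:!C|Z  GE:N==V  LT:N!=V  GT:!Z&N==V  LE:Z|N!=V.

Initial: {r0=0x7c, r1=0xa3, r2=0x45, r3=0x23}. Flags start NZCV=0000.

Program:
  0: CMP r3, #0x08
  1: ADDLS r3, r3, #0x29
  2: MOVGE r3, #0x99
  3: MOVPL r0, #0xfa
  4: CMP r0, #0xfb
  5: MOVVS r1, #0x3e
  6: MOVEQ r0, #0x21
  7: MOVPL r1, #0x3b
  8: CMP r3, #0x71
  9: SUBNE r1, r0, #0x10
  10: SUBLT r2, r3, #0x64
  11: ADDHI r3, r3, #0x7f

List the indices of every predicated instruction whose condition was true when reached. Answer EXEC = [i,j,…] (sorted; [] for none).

[0] flags=0010 → (cmp)
[1] flags=0010 LS?F → skip
[2] flags=0010 GE?T → r3=0x99
[3] flags=0010 PL?T → r0=0xfa
[4] flags=1000 → (cmp)
[5] flags=1000 VS?F → skip
[6] flags=1000 EQ?F → skip
[7] flags=1000 PL?F → skip
[8] flags=0011 → (cmp)
[9] flags=0011 NE?T → r1=0xea
[10] flags=0011 LT?T → r2=0x35
[11] flags=0011 HI?T → r3=0x18

EXEC = [2,3,9,10,11]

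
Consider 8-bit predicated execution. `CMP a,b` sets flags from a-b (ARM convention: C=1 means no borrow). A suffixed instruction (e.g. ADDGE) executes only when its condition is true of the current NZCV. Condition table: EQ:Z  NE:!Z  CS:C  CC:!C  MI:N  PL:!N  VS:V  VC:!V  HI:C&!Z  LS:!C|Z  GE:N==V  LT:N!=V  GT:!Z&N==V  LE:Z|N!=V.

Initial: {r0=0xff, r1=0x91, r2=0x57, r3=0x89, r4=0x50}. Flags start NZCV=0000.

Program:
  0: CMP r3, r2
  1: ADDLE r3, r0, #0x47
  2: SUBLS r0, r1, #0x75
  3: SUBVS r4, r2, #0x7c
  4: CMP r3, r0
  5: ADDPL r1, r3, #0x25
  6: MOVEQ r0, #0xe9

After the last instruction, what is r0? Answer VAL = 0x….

VAL = 0xff

[0] flags=0011 → (cmp)
[1] flags=0011 LE?T → r3=0x46
[2] flags=0011 LS?F → skip
[3] flags=0011 VS?T → r4=0xdb
[4] flags=0000 → (cmp)
[5] flags=0000 PL?T → r1=0x6b
[6] flags=0000 EQ?F → skip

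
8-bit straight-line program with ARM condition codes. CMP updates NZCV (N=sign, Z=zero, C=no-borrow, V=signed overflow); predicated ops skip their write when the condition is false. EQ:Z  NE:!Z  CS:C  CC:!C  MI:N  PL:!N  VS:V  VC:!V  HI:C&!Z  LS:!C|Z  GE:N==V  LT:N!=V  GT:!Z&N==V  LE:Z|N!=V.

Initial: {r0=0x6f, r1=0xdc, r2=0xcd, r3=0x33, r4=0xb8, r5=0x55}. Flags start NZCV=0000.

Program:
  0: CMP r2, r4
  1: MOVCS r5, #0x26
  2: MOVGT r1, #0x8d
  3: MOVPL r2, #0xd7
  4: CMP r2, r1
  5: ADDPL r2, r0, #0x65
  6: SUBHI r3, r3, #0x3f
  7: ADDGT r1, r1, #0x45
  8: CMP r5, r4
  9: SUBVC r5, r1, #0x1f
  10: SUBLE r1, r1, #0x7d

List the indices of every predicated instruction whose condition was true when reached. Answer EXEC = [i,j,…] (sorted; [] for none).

EXEC = [1,2,3,5,6,7,9]

0: ✓ CMP  NZCV=0010
1: ✓ MOVCS  r5←0x26
2: ✓ MOVGT  r1←0x8d
3: ✓ MOVPL  r2←0xd7
4: ✓ CMP  NZCV=0010
5: ✓ ADDPL  r2←0xd4
6: ✓ SUBHI  r3←0xf4
7: ✓ ADDGT  r1←0xd2
8: ✓ CMP  NZCV=0000
9: ✓ SUBVC  r5←0xb3
10: · SUBLE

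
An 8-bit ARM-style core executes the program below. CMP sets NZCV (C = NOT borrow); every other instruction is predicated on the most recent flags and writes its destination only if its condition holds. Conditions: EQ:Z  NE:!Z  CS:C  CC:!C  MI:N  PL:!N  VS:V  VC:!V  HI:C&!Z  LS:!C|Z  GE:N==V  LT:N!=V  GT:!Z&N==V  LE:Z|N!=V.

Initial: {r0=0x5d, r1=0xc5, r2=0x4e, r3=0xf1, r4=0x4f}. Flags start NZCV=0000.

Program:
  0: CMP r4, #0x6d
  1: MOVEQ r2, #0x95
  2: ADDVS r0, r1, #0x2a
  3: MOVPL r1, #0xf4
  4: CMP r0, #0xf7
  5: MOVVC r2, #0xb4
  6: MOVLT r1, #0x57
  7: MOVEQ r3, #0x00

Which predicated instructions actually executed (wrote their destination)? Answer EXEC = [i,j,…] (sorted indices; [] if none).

0: ✓ CMP  NZCV=1000
1: · MOVEQ
2: · ADDVS
3: · MOVPL
4: ✓ CMP  NZCV=0000
5: ✓ MOVVC  r2←0xb4
6: · MOVLT
7: · MOVEQ

EXEC = [5]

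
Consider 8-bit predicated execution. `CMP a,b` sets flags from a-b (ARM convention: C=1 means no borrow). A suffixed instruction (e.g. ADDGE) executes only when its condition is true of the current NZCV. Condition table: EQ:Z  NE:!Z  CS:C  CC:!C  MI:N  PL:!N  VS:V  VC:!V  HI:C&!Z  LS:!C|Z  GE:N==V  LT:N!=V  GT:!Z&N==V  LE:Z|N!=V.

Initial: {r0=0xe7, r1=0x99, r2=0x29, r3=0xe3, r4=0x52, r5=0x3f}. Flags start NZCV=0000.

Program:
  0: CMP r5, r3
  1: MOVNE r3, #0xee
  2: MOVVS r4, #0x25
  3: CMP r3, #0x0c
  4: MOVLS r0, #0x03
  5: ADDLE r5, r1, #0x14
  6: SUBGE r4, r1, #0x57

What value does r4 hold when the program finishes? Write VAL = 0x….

VAL = 0x52

0: ✓ CMP  NZCV=0000
1: ✓ MOVNE  r3←0xee
2: · MOVVS
3: ✓ CMP  NZCV=1010
4: · MOVLS
5: ✓ ADDLE  r5←0xad
6: · SUBGE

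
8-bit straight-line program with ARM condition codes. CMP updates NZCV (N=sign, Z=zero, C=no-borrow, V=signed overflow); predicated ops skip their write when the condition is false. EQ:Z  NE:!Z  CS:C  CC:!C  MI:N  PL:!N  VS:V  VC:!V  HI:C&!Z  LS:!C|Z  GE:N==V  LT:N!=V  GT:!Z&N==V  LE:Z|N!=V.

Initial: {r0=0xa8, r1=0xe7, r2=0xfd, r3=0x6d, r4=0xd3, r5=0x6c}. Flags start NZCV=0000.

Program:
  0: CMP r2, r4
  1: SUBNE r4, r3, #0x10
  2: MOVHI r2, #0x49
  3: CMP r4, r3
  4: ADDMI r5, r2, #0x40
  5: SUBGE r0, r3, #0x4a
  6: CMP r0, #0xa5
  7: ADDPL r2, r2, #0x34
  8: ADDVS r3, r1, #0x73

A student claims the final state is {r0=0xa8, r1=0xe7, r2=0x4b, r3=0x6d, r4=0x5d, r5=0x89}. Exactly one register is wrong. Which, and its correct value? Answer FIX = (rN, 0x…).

FIX = (r2, 0x7d)

0: ✓ CMP  NZCV=0010
1: ✓ SUBNE  r4←0x5d
2: ✓ MOVHI  r2←0x49
3: ✓ CMP  NZCV=1000
4: ✓ ADDMI  r5←0x89
5: · SUBGE
6: ✓ CMP  NZCV=0010
7: ✓ ADDPL  r2←0x7d
8: · ADDVS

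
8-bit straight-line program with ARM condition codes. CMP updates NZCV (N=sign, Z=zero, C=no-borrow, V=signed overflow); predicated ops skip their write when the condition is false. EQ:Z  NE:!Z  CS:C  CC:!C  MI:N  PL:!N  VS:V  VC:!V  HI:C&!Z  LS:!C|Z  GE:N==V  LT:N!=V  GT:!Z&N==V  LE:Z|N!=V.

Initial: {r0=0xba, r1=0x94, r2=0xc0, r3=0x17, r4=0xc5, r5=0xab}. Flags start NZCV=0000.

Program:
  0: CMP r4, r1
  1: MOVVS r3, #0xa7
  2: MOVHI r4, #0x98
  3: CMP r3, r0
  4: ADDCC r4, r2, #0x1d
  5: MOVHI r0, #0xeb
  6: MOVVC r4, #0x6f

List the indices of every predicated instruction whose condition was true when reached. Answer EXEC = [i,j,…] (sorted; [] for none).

EXEC = [2,4,6]

0: ✓ CMP  NZCV=0010
1: · MOVVS
2: ✓ MOVHI  r4←0x98
3: ✓ CMP  NZCV=0000
4: ✓ ADDCC  r4←0xdd
5: · MOVHI
6: ✓ MOVVC  r4←0x6f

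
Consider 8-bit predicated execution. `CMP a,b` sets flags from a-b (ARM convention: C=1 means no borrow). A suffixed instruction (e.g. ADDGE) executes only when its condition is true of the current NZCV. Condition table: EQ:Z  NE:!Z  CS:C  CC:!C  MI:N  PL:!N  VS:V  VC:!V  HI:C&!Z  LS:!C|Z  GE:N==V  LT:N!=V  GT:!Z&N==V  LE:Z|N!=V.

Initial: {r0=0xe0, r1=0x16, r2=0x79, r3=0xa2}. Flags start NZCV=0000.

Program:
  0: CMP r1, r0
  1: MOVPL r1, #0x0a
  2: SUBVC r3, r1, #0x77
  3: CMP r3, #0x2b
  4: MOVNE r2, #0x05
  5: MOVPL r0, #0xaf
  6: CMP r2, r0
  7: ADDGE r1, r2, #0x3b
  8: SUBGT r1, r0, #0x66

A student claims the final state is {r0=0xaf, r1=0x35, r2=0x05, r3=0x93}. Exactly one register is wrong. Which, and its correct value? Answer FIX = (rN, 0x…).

FIX = (r1, 0x49)

[0] flags=0000 → (cmp)
[1] flags=0000 PL?T → r1=0x0a
[2] flags=0000 VC?T → r3=0x93
[3] flags=0011 → (cmp)
[4] flags=0011 NE?T → r2=0x05
[5] flags=0011 PL?T → r0=0xaf
[6] flags=0000 → (cmp)
[7] flags=0000 GE?T → r1=0x40
[8] flags=0000 GT?T → r1=0x49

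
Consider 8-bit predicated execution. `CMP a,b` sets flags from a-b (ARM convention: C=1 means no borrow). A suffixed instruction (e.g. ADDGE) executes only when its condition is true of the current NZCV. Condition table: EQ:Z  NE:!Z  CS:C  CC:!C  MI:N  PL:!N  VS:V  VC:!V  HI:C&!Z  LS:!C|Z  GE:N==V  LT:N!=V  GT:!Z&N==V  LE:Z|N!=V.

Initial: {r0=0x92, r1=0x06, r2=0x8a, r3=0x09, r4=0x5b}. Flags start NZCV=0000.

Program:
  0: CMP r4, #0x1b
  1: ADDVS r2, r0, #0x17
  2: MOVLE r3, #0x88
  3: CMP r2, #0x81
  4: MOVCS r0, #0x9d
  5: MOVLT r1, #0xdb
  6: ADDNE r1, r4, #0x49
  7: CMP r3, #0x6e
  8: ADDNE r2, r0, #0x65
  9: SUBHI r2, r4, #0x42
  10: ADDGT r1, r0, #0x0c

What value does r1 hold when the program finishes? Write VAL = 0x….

VAL = 0xa4

0: ✓ CMP  NZCV=0010
1: · ADDVS
2: · MOVLE
3: ✓ CMP  NZCV=0010
4: ✓ MOVCS  r0←0x9d
5: · MOVLT
6: ✓ ADDNE  r1←0xa4
7: ✓ CMP  NZCV=1000
8: ✓ ADDNE  r2←0x02
9: · SUBHI
10: · ADDGT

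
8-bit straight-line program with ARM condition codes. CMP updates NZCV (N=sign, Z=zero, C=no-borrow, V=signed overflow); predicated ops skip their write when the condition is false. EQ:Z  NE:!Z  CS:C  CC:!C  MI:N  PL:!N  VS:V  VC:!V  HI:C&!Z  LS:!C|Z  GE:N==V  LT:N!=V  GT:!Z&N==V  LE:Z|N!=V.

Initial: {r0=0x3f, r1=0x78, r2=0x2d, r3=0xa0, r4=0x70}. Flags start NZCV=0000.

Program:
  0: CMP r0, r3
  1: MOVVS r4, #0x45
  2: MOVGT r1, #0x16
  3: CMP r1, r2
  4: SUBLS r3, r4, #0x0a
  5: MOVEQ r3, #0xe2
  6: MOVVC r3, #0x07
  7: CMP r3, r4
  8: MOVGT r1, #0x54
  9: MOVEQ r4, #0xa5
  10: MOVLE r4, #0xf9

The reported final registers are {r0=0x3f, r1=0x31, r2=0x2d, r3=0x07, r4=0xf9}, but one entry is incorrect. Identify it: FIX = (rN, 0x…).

[0] flags=1001 → (cmp)
[1] flags=1001 VS?T → r4=0x45
[2] flags=1001 GT?T → r1=0x16
[3] flags=1000 → (cmp)
[4] flags=1000 LS?T → r3=0x3b
[5] flags=1000 EQ?F → skip
[6] flags=1000 VC?T → r3=0x07
[7] flags=1000 → (cmp)
[8] flags=1000 GT?F → skip
[9] flags=1000 EQ?F → skip
[10] flags=1000 LE?T → r4=0xf9

FIX = (r1, 0x16)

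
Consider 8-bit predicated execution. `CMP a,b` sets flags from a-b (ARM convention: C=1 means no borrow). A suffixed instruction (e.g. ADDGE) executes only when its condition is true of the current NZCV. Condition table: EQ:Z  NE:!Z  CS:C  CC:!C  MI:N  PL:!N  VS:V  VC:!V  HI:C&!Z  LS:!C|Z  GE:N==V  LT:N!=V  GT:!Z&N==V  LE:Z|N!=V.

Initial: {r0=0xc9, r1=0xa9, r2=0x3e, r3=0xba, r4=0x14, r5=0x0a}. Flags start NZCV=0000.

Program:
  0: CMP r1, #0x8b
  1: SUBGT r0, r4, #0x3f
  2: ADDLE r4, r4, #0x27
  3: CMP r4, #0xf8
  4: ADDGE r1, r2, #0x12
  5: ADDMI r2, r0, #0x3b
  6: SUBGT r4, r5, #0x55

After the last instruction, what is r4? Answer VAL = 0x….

[0] flags=0010 → (cmp)
[1] flags=0010 GT?T → r0=0xd5
[2] flags=0010 LE?F → skip
[3] flags=0000 → (cmp)
[4] flags=0000 GE?T → r1=0x50
[5] flags=0000 MI?F → skip
[6] flags=0000 GT?T → r4=0xb5

VAL = 0xb5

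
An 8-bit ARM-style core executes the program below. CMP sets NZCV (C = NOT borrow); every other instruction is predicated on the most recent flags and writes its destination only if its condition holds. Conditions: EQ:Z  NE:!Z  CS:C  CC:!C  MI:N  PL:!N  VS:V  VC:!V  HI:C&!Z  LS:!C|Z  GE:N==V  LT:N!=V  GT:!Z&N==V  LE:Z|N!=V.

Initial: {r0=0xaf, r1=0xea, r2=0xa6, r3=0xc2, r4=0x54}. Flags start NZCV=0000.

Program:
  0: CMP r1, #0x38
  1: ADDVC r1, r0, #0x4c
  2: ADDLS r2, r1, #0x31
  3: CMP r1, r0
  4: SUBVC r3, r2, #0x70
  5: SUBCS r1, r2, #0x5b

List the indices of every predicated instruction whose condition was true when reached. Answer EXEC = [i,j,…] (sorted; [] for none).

[0] flags=1010 → (cmp)
[1] flags=1010 VC?T → r1=0xfb
[2] flags=1010 LS?F → skip
[3] flags=0010 → (cmp)
[4] flags=0010 VC?T → r3=0x36
[5] flags=0010 CS?T → r1=0x4b

EXEC = [1,4,5]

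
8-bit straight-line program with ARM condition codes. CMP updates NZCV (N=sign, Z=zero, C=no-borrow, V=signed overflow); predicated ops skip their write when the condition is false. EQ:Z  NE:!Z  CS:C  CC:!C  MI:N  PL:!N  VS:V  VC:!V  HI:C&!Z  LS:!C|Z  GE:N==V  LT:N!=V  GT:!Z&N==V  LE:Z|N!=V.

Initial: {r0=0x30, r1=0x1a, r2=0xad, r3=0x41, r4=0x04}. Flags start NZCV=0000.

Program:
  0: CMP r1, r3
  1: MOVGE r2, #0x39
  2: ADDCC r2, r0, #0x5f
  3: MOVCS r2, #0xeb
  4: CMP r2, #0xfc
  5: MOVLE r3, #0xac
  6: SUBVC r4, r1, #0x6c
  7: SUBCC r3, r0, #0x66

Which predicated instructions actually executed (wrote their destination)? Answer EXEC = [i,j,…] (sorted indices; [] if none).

EXEC = [2,5,6,7]

[0] flags=1000 → (cmp)
[1] flags=1000 GE?F → skip
[2] flags=1000 CC?T → r2=0x8f
[3] flags=1000 CS?F → skip
[4] flags=1000 → (cmp)
[5] flags=1000 LE?T → r3=0xac
[6] flags=1000 VC?T → r4=0xae
[7] flags=1000 CC?T → r3=0xca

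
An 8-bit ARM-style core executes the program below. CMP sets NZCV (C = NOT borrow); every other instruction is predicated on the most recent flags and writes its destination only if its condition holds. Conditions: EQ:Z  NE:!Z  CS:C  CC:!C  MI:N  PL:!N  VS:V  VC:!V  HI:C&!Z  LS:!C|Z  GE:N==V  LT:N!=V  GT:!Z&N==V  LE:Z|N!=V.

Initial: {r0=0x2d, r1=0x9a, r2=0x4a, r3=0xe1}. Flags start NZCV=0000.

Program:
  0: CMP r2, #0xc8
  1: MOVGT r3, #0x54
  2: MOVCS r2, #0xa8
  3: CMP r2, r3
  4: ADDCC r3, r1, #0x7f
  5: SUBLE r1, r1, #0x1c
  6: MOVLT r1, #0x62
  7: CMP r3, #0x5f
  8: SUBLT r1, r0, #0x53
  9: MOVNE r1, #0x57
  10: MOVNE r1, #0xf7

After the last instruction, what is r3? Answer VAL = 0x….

VAL = 0x19

[0] flags=1001 → (cmp)
[1] flags=1001 GT?T → r3=0x54
[2] flags=1001 CS?F → skip
[3] flags=1000 → (cmp)
[4] flags=1000 CC?T → r3=0x19
[5] flags=1000 LE?T → r1=0x7e
[6] flags=1000 LT?T → r1=0x62
[7] flags=1000 → (cmp)
[8] flags=1000 LT?T → r1=0xda
[9] flags=1000 NE?T → r1=0x57
[10] flags=1000 NE?T → r1=0xf7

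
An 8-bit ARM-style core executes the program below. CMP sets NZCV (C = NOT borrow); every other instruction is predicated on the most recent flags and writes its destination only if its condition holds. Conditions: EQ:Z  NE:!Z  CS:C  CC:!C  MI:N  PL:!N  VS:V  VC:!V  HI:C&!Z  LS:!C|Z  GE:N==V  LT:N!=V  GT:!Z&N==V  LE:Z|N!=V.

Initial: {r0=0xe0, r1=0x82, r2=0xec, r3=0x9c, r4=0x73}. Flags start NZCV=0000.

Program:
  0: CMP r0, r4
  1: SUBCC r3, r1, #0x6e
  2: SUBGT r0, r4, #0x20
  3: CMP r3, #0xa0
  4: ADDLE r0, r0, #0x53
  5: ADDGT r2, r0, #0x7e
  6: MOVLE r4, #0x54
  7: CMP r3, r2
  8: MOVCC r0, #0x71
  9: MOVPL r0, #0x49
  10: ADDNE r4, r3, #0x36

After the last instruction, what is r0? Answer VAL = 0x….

VAL = 0x71

[0] flags=0011 → (cmp)
[1] flags=0011 CC?F → skip
[2] flags=0011 GT?F → skip
[3] flags=1000 → (cmp)
[4] flags=1000 LE?T → r0=0x33
[5] flags=1000 GT?F → skip
[6] flags=1000 LE?T → r4=0x54
[7] flags=1000 → (cmp)
[8] flags=1000 CC?T → r0=0x71
[9] flags=1000 PL?F → skip
[10] flags=1000 NE?T → r4=0xd2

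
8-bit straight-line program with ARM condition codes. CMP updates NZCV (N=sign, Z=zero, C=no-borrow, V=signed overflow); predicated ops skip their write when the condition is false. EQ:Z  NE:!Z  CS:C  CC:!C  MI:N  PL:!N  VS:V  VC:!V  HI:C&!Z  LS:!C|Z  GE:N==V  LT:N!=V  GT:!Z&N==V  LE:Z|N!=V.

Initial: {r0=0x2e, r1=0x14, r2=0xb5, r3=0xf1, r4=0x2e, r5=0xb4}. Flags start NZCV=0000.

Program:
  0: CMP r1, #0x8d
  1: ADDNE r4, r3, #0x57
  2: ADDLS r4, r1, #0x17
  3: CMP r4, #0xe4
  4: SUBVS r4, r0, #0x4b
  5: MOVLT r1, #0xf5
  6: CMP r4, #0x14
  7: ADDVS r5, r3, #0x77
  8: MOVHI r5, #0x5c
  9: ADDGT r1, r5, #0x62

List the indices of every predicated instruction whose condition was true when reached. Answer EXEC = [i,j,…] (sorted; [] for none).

EXEC = [1,2,8,9]

0: ✓ CMP  NZCV=1001
1: ✓ ADDNE  r4←0x48
2: ✓ ADDLS  r4←0x2b
3: ✓ CMP  NZCV=0000
4: · SUBVS
5: · MOVLT
6: ✓ CMP  NZCV=0010
7: · ADDVS
8: ✓ MOVHI  r5←0x5c
9: ✓ ADDGT  r1←0xbe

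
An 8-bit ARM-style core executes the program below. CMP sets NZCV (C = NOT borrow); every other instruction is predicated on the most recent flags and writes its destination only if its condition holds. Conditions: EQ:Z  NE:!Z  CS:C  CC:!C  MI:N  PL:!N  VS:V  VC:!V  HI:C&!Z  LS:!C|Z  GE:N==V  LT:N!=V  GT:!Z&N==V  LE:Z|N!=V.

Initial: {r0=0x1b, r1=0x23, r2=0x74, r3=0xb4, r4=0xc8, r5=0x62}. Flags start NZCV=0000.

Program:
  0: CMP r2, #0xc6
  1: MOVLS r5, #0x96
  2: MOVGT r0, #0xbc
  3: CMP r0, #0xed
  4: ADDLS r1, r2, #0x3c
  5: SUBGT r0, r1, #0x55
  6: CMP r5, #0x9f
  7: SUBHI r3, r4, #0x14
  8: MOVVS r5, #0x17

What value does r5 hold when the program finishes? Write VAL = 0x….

VAL = 0x96

[0] flags=1001 → (cmp)
[1] flags=1001 LS?T → r5=0x96
[2] flags=1001 GT?T → r0=0xbc
[3] flags=1000 → (cmp)
[4] flags=1000 LS?T → r1=0xb0
[5] flags=1000 GT?F → skip
[6] flags=1000 → (cmp)
[7] flags=1000 HI?F → skip
[8] flags=1000 VS?F → skip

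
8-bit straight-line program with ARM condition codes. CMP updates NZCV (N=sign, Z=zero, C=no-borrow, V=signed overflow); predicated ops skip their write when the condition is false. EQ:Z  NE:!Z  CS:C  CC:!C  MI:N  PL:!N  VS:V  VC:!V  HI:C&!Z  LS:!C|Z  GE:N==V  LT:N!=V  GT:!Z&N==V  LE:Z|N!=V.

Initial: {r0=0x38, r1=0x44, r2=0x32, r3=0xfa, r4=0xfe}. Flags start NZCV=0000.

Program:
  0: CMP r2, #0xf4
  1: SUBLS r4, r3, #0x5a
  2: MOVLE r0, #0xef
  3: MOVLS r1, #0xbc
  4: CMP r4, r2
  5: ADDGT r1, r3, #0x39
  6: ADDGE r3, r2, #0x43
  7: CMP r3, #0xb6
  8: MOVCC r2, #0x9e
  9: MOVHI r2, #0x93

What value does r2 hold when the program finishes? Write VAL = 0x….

0: ✓ CMP  NZCV=0000
1: ✓ SUBLS  r4←0xa0
2: · MOVLE
3: ✓ MOVLS  r1←0xbc
4: ✓ CMP  NZCV=0011
5: · ADDGT
6: · ADDGE
7: ✓ CMP  NZCV=0010
8: · MOVCC
9: ✓ MOVHI  r2←0x93

VAL = 0x93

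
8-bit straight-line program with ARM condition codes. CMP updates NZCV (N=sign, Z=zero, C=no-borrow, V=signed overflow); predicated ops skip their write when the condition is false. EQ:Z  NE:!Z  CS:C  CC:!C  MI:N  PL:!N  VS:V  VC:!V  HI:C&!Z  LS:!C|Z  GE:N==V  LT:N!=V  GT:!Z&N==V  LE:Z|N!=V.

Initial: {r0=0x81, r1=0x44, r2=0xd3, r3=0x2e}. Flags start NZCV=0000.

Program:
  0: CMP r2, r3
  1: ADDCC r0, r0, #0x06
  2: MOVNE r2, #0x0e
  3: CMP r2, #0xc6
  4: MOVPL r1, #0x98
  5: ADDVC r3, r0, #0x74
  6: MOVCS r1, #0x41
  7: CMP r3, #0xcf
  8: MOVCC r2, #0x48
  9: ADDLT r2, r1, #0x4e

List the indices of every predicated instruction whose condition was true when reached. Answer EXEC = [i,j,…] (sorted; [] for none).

EXEC = [2,4,5]

0: ✓ CMP  NZCV=1010
1: · ADDCC
2: ✓ MOVNE  r2←0x0e
3: ✓ CMP  NZCV=0000
4: ✓ MOVPL  r1←0x98
5: ✓ ADDVC  r3←0xf5
6: · MOVCS
7: ✓ CMP  NZCV=0010
8: · MOVCC
9: · ADDLT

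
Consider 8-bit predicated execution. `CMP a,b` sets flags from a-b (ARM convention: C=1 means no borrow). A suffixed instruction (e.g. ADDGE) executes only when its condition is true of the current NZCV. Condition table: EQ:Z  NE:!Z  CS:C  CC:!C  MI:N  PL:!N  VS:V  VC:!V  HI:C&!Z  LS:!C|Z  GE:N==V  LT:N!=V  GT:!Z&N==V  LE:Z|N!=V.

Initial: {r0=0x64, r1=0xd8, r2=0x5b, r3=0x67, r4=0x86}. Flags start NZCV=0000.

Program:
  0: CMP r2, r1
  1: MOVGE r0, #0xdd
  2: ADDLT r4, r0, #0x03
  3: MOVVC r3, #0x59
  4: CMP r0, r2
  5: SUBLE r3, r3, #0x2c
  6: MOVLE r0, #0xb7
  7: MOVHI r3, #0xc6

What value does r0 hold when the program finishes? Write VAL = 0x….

VAL = 0xb7

0: ✓ CMP  NZCV=1001
1: ✓ MOVGE  r0←0xdd
2: · ADDLT
3: · MOVVC
4: ✓ CMP  NZCV=1010
5: ✓ SUBLE  r3←0x3b
6: ✓ MOVLE  r0←0xb7
7: ✓ MOVHI  r3←0xc6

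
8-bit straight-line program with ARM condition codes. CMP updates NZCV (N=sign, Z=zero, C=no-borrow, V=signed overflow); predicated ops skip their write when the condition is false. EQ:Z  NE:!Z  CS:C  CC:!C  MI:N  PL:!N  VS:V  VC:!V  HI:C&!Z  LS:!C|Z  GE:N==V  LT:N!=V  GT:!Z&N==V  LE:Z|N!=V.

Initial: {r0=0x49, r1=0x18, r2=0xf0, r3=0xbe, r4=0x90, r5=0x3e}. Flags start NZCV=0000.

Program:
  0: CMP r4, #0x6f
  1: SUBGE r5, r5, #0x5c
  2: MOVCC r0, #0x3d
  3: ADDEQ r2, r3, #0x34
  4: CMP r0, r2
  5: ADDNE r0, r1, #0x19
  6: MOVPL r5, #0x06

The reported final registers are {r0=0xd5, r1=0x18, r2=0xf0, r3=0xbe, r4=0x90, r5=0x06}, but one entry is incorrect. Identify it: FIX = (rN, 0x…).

FIX = (r0, 0x31)

0: ✓ CMP  NZCV=0011
1: · SUBGE
2: · MOVCC
3: · ADDEQ
4: ✓ CMP  NZCV=0000
5: ✓ ADDNE  r0←0x31
6: ✓ MOVPL  r5←0x06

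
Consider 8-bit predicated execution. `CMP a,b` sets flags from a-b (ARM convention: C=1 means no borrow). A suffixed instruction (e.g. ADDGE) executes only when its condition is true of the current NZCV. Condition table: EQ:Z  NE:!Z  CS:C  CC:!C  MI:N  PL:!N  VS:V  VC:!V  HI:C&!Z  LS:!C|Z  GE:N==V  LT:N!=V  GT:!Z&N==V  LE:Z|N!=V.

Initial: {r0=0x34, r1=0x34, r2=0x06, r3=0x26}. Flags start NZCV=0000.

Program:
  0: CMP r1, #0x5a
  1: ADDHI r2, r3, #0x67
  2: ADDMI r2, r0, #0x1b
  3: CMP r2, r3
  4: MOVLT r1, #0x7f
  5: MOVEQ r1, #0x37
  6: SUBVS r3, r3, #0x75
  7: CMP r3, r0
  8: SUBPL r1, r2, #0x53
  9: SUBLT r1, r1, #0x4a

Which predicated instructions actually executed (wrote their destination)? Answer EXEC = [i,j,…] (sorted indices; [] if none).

0: ✓ CMP  NZCV=1000
1: · ADDHI
2: ✓ ADDMI  r2←0x4f
3: ✓ CMP  NZCV=0010
4: · MOVLT
5: · MOVEQ
6: · SUBVS
7: ✓ CMP  NZCV=1000
8: · SUBPL
9: ✓ SUBLT  r1←0xea

EXEC = [2,9]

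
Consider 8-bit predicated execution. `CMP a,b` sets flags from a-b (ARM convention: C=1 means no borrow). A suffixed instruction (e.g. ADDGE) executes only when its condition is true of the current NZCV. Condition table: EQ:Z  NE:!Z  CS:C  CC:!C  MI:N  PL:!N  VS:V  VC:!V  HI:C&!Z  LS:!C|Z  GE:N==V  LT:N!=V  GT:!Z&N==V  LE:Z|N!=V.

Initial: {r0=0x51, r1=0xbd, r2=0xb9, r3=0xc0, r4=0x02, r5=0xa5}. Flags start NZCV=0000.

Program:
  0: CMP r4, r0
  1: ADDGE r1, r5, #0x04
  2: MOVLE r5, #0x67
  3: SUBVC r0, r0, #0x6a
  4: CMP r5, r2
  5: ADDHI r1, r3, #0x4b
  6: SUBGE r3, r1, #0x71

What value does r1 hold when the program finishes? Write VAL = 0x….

0: ✓ CMP  NZCV=1000
1: · ADDGE
2: ✓ MOVLE  r5←0x67
3: ✓ SUBVC  r0←0xe7
4: ✓ CMP  NZCV=1001
5: · ADDHI
6: ✓ SUBGE  r3←0x4c

VAL = 0xbd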